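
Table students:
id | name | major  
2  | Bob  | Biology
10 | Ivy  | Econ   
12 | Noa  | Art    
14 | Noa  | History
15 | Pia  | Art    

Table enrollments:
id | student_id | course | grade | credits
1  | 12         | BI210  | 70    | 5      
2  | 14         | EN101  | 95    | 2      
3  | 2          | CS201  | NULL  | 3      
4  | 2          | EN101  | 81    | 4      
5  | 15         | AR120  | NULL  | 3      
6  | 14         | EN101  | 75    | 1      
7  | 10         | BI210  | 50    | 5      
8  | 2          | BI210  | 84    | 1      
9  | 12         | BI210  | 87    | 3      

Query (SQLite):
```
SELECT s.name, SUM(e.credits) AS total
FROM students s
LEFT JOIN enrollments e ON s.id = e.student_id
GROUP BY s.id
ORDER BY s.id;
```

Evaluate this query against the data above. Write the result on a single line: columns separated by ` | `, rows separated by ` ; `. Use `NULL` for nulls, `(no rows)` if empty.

Bob | 8 ; Ivy | 5 ; Noa | 8 ; Noa | 3 ; Pia | 3

LEFT JOIN keeps every students row; unmatched ones get NULL for enrollments columns.
Group by students.id and compute SUM(e.credits). SUM over an all-NULL group is NULL.
  2: ids {3, 4, 8} → SUM(e.credits)=8
  10: ids {7} → SUM(e.credits)=5
  12: ids {1, 9} → SUM(e.credits)=8
  14: ids {2, 6} → SUM(e.credits)=3
  15: ids {5} → SUM(e.credits)=3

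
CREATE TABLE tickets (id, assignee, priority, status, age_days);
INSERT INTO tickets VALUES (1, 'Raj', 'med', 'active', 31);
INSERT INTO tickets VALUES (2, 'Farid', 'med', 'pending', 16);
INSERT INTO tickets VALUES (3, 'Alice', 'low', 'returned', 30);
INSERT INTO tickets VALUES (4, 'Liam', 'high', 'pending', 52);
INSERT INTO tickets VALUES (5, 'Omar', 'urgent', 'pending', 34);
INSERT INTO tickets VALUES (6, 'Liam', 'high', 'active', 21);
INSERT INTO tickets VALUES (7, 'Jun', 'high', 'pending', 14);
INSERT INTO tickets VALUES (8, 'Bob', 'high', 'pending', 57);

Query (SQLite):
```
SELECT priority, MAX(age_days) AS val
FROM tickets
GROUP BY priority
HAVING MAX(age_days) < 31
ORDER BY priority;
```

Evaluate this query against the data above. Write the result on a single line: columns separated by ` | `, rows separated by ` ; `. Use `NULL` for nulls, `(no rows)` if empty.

Partition tickets by priority; compute MAX(age_days) within each group.
HAVING: keep groups where MAX(age_days) < 31.
  high: ids {4, 6, 7, 8} → MAX(age_days)=57
  low: ids {3} → MAX(age_days)=30
  med: ids {1, 2} → MAX(age_days)=31
  urgent: ids {5} → MAX(age_days)=34

low | 30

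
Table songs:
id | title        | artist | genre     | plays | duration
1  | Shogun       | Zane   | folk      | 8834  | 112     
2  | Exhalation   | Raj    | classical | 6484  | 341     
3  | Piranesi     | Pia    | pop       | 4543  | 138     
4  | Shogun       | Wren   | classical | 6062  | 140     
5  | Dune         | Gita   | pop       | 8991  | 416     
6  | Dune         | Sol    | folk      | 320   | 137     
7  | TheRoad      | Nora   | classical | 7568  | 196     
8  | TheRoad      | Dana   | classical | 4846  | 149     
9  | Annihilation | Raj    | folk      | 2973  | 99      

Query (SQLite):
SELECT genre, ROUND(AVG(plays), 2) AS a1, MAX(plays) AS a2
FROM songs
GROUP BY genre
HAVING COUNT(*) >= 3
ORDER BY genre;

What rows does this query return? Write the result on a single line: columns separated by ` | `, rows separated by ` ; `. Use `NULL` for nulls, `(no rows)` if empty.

Group songs by genre.
Per group compute: ROUND(AVG(plays), 2), MAX(plays).
HAVING: drop groups with fewer than 3 rows.
  classical: ids {2, 4, 7, 8} → ROUND(AVG(plays), 2)=6240, MAX(plays)=7568
  folk: ids {1, 6, 9} → ROUND(AVG(plays), 2)=4042.33, MAX(plays)=8834
  pop: ids {3, 5} → ROUND(AVG(plays), 2)=6767, MAX(plays)=8991

classical | 6240 | 7568 ; folk | 4042.33 | 8834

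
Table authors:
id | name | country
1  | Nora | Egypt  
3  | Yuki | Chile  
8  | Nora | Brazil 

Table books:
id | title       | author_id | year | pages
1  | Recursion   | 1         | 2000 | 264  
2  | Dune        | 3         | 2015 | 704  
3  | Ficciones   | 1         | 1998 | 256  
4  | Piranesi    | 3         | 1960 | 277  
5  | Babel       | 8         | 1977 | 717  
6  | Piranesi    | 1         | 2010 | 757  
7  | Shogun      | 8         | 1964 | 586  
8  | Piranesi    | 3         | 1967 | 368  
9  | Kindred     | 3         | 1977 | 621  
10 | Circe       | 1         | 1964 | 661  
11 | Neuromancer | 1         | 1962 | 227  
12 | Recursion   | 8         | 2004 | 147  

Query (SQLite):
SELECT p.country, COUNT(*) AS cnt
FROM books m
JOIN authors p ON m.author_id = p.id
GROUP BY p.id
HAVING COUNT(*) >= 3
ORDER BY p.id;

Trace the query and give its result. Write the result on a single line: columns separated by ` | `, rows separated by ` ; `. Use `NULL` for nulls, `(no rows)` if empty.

Egypt | 5 ; Chile | 4 ; Brazil | 3

Join each books row to its authors via author_id.
Group joined rows by authors.id; compute COUNT(*) per group.
HAVING: keep groups with count ≥ 3.
  1: ids {1, 3, 6, 10, 11} → COUNT(*)=5
  3: ids {2, 4, 8, 9} → COUNT(*)=4
  8: ids {5, 7, 12} → COUNT(*)=3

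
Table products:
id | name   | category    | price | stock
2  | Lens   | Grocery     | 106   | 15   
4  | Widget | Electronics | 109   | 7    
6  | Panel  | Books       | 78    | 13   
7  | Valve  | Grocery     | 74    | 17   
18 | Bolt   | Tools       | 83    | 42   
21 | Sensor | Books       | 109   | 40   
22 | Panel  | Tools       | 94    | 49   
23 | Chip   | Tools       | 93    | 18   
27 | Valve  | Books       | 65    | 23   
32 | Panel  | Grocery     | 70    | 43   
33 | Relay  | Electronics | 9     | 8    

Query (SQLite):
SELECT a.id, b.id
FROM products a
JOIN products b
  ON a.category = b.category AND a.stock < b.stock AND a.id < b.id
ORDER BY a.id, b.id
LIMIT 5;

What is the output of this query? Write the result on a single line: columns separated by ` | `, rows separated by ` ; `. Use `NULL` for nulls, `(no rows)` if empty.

2 | 7 ; 2 | 32 ; 4 | 33 ; 6 | 21 ; 6 | 27

Pairs (a,b) with same category, a.stock < b.stock, a.id < b.id.
category groups: Books:{6,21,27} Electronics:{4,33} Grocery:{2,7,32} Tools:{18,22,23}
Ordered by (a.id, b.id); first 5.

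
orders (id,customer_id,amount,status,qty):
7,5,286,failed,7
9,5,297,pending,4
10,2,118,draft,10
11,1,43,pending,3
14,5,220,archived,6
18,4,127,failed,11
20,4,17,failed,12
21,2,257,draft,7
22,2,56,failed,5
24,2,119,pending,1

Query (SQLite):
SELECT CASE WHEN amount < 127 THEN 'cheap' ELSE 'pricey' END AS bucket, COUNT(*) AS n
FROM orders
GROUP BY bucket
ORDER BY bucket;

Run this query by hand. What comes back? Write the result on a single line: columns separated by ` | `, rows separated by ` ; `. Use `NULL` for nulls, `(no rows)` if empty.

cheap | 5 ; pricey | 5

Bucket rows by amount < 127 → 'cheap' else 'pricey'; count each bucket.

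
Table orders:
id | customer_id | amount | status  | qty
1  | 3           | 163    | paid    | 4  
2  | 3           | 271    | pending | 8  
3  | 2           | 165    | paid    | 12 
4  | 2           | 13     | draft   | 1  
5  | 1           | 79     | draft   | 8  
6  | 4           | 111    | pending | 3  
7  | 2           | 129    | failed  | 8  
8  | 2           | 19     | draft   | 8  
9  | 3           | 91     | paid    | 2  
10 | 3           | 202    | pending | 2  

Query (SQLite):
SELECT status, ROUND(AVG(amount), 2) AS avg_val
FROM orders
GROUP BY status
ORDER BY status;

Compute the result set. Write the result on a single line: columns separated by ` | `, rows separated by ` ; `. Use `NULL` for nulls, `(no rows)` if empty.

draft | 37 ; failed | 129 ; paid | 139.67 ; pending | 194.67

Partition orders by status; compute ROUND(AVG(amount), 2) within each group.
  draft: ids {4, 5, 8} → ROUND(AVG(amount), 2)=37
  failed: ids {7} → ROUND(AVG(amount), 2)=129
  paid: ids {1, 3, 9} → ROUND(AVG(amount), 2)=139.67
  pending: ids {2, 6, 10} → ROUND(AVG(amount), 2)=194.67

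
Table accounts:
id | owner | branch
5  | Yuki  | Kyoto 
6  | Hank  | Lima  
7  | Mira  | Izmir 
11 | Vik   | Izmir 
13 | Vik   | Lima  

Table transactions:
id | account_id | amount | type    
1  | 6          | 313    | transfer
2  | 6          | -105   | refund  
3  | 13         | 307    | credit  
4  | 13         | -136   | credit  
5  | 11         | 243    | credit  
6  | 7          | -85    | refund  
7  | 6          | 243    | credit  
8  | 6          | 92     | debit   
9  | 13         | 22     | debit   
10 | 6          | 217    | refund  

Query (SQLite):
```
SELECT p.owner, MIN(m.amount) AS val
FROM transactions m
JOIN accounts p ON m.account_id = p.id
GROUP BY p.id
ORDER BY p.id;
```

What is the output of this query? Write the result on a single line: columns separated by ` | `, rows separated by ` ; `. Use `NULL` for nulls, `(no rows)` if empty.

Hank | -105 ; Mira | -85 ; Vik | 243 ; Vik | -136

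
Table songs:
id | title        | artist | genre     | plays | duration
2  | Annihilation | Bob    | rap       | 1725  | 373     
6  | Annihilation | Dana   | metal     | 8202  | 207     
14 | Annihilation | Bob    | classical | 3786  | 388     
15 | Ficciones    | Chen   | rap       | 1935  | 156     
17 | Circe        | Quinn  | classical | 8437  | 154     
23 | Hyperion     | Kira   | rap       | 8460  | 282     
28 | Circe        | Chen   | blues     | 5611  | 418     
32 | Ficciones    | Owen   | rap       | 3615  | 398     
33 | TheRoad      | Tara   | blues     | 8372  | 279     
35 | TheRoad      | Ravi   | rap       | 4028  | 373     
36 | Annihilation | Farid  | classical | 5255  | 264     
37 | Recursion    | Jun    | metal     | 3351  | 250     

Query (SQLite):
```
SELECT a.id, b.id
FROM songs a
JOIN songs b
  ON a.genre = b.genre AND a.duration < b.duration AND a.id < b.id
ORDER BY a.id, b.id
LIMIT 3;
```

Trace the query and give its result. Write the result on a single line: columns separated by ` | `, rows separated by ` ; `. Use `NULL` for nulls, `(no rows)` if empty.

2 | 32 ; 6 | 37 ; 15 | 23

Pairs (a,b) with same genre, a.duration < b.duration, a.id < b.id.
genre groups: blues:{28,33} classical:{14,17,36} metal:{6,37} rap:{2,15,23,32,35}
Ordered by (a.id, b.id); first 3.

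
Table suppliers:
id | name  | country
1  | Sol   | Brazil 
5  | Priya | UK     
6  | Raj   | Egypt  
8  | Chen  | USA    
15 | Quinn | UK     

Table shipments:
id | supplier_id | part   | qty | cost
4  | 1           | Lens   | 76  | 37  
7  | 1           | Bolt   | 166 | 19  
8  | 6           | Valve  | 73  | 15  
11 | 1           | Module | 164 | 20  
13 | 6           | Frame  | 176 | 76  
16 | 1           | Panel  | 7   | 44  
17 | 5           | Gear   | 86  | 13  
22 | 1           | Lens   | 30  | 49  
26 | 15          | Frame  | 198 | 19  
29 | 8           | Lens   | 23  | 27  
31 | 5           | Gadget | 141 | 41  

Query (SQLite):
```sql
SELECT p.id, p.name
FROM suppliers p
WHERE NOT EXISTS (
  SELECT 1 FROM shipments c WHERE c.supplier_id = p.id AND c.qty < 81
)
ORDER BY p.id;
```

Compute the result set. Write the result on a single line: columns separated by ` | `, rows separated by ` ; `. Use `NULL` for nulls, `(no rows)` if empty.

5 | Priya ; 15 | Quinn

For each suppliers row, check whether any shipments with matching supplier_id has qty < 81.
Keep rows where that is false.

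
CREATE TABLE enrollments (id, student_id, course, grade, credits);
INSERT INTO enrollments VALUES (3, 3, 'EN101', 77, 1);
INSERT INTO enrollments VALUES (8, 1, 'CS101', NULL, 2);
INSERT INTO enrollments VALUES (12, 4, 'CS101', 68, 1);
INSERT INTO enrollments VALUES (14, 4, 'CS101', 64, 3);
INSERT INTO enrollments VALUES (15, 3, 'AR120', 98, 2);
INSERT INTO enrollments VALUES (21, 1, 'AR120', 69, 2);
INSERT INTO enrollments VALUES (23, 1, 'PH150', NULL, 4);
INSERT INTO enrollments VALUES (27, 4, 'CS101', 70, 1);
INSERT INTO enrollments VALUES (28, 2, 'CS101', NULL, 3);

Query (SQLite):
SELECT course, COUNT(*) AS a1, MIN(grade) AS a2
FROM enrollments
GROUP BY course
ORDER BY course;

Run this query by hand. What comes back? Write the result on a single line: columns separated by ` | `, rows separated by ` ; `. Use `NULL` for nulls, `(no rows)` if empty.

Group enrollments by course.
Per group compute: COUNT(*), MIN(grade).
  AR120: ids {15, 21} → COUNT(*)=2, MIN(grade)=69
  CS101: ids {8, 12, 14, 27, 28} → COUNT(*)=5, MIN(grade)=64
  EN101: ids {3} → COUNT(*)=1, MIN(grade)=77
  PH150: ids {23} → COUNT(*)=1, MIN(grade)=NULL

AR120 | 2 | 69 ; CS101 | 5 | 64 ; EN101 | 1 | 77 ; PH150 | 1 | NULL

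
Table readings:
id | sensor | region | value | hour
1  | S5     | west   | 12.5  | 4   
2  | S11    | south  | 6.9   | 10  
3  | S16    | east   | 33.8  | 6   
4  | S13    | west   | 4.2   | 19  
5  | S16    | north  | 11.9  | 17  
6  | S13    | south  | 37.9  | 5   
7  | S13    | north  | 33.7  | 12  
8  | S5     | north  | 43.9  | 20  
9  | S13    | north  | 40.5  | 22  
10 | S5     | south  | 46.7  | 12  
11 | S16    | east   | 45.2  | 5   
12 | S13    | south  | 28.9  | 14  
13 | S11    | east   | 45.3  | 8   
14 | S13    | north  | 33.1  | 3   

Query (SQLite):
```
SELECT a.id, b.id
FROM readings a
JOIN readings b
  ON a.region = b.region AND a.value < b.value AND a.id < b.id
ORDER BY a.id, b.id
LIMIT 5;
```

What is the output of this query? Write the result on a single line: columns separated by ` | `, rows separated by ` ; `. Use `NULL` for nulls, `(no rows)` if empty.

2 | 6 ; 2 | 10 ; 2 | 12 ; 3 | 11 ; 3 | 13

Pairs (a,b) with same region, a.value < b.value, a.id < b.id.
region groups: east:{3,11,13} north:{5,7,8,9,14} south:{2,6,10,12} west:{1,4}
Ordered by (a.id, b.id); first 5.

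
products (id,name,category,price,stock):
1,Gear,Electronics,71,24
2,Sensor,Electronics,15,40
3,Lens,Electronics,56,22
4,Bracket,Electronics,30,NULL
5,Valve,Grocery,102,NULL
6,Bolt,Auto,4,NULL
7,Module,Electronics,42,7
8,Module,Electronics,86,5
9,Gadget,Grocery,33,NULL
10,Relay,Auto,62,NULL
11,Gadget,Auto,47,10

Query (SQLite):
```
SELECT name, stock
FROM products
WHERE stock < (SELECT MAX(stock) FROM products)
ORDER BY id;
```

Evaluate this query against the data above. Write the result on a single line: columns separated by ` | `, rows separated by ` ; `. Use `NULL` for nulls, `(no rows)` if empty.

Gear | 24 ; Lens | 22 ; Module | 7 ; Module | 5 ; Gadget | 10

Scalar subquery: MAX(stock) over all products rows = 40.
Keep rows where stock < that value.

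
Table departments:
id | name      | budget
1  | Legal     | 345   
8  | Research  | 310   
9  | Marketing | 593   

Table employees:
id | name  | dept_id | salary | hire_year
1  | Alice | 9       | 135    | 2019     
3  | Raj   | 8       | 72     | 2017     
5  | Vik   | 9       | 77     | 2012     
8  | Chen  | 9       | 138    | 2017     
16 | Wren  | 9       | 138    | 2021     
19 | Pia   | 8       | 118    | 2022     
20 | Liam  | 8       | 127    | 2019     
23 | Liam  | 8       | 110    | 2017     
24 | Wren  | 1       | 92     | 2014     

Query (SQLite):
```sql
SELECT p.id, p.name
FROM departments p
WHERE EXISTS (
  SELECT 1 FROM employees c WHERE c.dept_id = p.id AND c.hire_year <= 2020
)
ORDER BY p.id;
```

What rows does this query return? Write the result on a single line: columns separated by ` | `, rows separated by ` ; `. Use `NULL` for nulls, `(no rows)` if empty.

For each departments row, check whether any employees with matching dept_id has hire_year <= 2020.
Keep rows where that is true.

1 | Legal ; 8 | Research ; 9 | Marketing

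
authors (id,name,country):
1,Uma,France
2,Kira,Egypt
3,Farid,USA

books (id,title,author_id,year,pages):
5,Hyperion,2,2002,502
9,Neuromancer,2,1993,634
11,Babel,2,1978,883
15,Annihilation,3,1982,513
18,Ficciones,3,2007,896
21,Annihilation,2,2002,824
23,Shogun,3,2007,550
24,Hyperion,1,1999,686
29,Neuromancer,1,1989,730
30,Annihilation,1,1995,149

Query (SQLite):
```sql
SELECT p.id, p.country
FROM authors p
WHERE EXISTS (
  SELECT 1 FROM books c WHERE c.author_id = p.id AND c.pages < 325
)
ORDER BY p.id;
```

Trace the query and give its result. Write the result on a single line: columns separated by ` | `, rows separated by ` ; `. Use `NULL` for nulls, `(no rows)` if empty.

For each authors row, check whether any books with matching author_id has pages < 325.
Keep rows where that is true.

1 | France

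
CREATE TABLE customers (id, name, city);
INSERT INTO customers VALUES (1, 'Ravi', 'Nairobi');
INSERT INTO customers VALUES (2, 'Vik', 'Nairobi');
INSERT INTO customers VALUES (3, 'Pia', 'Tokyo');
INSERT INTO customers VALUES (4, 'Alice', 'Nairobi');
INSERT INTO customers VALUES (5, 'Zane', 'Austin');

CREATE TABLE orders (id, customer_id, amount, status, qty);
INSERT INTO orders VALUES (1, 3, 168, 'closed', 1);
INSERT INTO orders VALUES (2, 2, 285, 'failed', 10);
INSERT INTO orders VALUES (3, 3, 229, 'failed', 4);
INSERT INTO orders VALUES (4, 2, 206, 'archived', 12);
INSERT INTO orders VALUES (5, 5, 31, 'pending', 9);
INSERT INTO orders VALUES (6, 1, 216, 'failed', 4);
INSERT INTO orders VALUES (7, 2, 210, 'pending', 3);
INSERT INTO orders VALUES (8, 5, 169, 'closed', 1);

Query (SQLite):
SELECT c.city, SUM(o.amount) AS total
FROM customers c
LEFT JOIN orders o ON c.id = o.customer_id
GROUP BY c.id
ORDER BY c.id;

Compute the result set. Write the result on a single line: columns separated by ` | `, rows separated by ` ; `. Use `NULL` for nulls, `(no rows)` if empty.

LEFT JOIN keeps every customers row; unmatched ones get NULL for orders columns.
Group by customers.id and compute SUM(o.amount). SUM over an all-NULL group is NULL.
  1: ids {6} → SUM(o.amount)=216
  2: ids {2, 4, 7} → SUM(o.amount)=701
  3: ids {1, 3} → SUM(o.amount)=397
  4: ids {—} → SUM(o.amount)=NULL
  5: ids {5, 8} → SUM(o.amount)=200

Nairobi | 216 ; Nairobi | 701 ; Tokyo | 397 ; Nairobi | NULL ; Austin | 200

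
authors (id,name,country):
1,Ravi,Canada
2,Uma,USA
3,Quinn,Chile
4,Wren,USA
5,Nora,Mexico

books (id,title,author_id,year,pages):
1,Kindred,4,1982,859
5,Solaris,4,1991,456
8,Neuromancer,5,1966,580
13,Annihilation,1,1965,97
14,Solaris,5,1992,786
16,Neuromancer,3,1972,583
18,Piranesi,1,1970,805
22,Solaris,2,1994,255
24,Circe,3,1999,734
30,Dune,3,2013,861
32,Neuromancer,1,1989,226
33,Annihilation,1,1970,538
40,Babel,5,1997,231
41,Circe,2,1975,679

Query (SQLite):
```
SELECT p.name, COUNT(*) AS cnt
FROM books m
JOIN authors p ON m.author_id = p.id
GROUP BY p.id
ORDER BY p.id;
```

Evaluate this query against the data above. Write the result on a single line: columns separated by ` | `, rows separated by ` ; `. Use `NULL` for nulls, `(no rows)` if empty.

Ravi | 4 ; Uma | 2 ; Quinn | 3 ; Wren | 2 ; Nora | 3

Join each books row to its authors via author_id.
Group joined rows by authors.id; compute COUNT(*) per group.
  1: ids {13, 18, 32, 33} → COUNT(*)=4
  2: ids {22, 41} → COUNT(*)=2
  3: ids {16, 24, 30} → COUNT(*)=3
  4: ids {1, 5} → COUNT(*)=2
  5: ids {8, 14, 40} → COUNT(*)=3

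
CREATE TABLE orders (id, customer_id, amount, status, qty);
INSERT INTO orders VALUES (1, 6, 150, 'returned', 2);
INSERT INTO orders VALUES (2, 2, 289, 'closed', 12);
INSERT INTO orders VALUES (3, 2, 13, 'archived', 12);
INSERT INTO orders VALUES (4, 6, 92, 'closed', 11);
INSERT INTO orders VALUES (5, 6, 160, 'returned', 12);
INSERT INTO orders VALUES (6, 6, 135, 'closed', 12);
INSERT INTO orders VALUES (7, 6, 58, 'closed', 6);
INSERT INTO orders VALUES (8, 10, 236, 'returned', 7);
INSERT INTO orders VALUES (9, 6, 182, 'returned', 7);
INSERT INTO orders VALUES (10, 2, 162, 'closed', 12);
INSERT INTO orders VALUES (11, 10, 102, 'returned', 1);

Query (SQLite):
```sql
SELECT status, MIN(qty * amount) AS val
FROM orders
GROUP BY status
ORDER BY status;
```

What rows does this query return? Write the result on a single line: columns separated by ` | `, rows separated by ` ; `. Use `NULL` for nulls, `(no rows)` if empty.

archived | 156 ; closed | 348 ; returned | 102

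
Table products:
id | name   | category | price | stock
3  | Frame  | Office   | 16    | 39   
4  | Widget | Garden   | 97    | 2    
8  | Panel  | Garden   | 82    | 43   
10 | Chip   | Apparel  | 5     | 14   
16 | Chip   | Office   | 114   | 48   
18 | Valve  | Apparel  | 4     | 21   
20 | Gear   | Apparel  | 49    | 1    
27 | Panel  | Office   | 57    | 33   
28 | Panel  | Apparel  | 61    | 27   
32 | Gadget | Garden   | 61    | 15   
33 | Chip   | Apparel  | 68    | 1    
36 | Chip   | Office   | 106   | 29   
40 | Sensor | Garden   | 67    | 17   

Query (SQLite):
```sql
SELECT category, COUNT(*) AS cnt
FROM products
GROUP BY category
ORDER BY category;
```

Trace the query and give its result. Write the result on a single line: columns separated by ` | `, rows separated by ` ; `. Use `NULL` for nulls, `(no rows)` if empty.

Partition products by category; compute COUNT(*) within each group.
  Apparel: ids {10, 18, 20, 28, 33} → COUNT(*)=5
  Garden: ids {4, 8, 32, 40} → COUNT(*)=4
  Office: ids {3, 16, 27, 36} → COUNT(*)=4

Apparel | 5 ; Garden | 4 ; Office | 4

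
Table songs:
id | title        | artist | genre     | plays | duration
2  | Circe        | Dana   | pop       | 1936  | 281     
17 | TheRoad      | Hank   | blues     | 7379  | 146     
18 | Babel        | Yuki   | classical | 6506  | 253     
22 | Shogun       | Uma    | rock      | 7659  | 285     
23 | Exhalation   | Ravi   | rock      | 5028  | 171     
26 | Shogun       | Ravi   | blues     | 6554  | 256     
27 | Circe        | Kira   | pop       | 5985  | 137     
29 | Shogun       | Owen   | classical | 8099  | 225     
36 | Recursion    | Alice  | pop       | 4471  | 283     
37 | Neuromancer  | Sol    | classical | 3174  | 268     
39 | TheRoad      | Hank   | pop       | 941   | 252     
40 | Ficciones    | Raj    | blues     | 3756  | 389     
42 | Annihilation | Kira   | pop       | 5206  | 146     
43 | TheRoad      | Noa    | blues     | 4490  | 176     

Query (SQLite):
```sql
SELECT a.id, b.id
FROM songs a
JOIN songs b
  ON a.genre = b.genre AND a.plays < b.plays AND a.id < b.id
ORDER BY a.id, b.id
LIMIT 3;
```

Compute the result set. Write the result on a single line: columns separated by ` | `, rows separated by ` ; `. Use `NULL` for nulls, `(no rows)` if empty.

2 | 27 ; 2 | 36 ; 2 | 42

Pairs (a,b) with same genre, a.plays < b.plays, a.id < b.id.
genre groups: blues:{17,26,40,43} classical:{18,29,37} pop:{2,27,36,39,42} rock:{22,23}
Ordered by (a.id, b.id); first 3.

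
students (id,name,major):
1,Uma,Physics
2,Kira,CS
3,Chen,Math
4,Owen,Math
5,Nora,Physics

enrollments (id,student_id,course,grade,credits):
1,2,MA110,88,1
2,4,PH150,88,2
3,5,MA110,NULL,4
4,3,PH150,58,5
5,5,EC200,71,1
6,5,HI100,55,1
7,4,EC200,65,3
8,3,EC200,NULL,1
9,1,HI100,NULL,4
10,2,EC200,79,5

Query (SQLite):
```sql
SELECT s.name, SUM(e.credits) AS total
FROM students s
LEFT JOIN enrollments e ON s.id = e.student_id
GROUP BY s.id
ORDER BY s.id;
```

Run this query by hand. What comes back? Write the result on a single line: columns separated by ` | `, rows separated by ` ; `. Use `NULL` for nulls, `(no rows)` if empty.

LEFT JOIN keeps every students row; unmatched ones get NULL for enrollments columns.
Group by students.id and compute SUM(e.credits). SUM over an all-NULL group is NULL.
  1: ids {9} → SUM(e.credits)=4
  2: ids {1, 10} → SUM(e.credits)=6
  3: ids {4, 8} → SUM(e.credits)=6
  4: ids {2, 7} → SUM(e.credits)=5
  5: ids {3, 5, 6} → SUM(e.credits)=6

Uma | 4 ; Kira | 6 ; Chen | 6 ; Owen | 5 ; Nora | 6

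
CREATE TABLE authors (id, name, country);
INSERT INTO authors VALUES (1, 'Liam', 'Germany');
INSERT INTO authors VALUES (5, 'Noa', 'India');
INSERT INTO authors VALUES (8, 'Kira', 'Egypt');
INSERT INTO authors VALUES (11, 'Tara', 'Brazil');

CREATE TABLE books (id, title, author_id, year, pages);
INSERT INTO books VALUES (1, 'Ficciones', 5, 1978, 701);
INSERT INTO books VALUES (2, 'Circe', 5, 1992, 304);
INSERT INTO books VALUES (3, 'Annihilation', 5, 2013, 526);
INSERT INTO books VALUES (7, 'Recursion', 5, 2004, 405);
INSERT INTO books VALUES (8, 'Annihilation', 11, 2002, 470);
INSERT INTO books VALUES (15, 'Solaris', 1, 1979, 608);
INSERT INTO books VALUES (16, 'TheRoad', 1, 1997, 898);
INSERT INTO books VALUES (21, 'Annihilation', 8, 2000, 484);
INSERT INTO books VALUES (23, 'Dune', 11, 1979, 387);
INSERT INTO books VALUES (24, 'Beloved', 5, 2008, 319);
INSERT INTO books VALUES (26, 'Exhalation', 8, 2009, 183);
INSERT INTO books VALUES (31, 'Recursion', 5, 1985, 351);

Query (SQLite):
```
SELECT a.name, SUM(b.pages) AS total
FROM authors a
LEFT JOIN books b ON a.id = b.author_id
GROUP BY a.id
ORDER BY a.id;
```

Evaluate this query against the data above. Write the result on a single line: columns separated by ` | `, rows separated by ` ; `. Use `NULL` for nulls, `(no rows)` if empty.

Liam | 1506 ; Noa | 2606 ; Kira | 667 ; Tara | 857

LEFT JOIN keeps every authors row; unmatched ones get NULL for books columns.
Group by authors.id and compute SUM(b.pages). SUM over an all-NULL group is NULL.
  1: ids {15, 16} → SUM(b.pages)=1506
  5: ids {1, 2, 3, 7, 24, 31} → SUM(b.pages)=2606
  8: ids {21, 26} → SUM(b.pages)=667
  11: ids {8, 23} → SUM(b.pages)=857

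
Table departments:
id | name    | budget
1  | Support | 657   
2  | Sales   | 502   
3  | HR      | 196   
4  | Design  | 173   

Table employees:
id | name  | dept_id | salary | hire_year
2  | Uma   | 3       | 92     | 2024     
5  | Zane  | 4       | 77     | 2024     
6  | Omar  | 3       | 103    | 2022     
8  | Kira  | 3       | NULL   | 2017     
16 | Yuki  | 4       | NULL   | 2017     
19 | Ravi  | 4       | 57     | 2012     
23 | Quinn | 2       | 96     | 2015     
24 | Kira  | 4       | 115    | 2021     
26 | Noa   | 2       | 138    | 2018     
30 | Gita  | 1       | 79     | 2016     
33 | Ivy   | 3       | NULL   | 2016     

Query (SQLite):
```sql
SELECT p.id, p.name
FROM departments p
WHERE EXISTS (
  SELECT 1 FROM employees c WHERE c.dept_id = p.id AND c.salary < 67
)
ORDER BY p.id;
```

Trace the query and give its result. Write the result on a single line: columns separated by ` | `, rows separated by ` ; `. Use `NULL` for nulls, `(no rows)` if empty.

For each departments row, check whether any employees with matching dept_id has salary < 67.
Keep rows where that is true.

4 | Design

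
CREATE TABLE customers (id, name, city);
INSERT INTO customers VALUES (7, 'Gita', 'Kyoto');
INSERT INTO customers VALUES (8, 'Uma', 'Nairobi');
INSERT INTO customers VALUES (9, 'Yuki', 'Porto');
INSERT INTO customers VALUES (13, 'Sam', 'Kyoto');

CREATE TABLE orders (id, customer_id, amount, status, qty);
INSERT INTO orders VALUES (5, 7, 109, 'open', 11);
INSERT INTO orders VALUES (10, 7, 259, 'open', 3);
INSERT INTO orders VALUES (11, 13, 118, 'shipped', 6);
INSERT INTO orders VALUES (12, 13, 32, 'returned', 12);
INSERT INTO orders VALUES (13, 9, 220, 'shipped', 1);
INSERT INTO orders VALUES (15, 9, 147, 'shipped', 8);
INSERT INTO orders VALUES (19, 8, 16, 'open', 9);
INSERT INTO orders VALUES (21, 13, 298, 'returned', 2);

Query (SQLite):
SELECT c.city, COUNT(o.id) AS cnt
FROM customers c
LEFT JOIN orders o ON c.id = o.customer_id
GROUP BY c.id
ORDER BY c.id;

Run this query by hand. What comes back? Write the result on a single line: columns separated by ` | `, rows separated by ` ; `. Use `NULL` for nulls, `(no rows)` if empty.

Kyoto | 2 ; Nairobi | 1 ; Porto | 2 ; Kyoto | 3

LEFT JOIN keeps every customers row; unmatched ones get NULL for orders columns.
Group by customers.id and compute COUNT(o.id). COUNT(col) of an all-NULL group is 0.
  7: ids {5, 10} → COUNT(o.id)=2
  8: ids {19} → COUNT(o.id)=1
  9: ids {13, 15} → COUNT(o.id)=2
  13: ids {11, 12, 21} → COUNT(o.id)=3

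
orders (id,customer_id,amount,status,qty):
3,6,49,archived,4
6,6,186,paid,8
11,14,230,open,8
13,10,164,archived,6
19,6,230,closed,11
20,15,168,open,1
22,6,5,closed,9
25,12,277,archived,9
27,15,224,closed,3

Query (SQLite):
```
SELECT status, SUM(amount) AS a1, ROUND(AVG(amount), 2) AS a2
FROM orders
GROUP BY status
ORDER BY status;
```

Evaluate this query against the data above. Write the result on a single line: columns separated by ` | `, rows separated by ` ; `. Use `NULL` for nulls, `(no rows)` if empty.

archived | 490 | 163.33 ; closed | 459 | 153 ; open | 398 | 199 ; paid | 186 | 186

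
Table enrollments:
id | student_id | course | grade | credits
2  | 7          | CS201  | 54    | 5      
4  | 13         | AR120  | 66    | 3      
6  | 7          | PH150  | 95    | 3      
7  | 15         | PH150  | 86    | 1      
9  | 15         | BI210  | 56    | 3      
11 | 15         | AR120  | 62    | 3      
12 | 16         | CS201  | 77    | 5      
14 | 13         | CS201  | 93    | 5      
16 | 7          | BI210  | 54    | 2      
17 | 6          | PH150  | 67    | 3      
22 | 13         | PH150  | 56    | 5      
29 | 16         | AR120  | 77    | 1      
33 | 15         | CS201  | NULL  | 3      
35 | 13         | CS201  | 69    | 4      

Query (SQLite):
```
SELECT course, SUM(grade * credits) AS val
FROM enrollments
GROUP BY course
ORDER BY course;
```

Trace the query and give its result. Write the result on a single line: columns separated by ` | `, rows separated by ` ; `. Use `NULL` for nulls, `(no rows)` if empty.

AR120 | 461 ; BI210 | 276 ; CS201 | 1396 ; PH150 | 852

For each row compute grade * credits.
Group by course; take SUM of the expression per group.
  AR120: ids {4, 11, 29} → SUM(grade * credits)=461
  BI210: ids {9, 16} → SUM(grade * credits)=276
  CS201: ids {2, 12, 14, 33, 35} → SUM(grade * credits)=1396
  PH150: ids {6, 7, 17, 22} → SUM(grade * credits)=852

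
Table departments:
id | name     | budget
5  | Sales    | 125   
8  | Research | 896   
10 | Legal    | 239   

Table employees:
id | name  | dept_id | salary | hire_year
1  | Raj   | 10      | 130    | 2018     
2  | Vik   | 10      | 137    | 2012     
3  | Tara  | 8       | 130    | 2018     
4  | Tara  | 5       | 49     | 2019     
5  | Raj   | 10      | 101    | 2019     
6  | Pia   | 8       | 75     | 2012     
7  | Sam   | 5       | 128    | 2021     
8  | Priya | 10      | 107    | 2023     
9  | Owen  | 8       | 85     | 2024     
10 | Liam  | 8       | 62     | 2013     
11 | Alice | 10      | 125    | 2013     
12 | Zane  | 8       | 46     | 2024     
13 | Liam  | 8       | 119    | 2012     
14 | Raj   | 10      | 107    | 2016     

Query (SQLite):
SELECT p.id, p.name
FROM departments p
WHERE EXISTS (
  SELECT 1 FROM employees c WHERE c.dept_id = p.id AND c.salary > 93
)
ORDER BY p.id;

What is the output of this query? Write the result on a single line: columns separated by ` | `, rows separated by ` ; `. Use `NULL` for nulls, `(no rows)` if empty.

For each departments row, check whether any employees with matching dept_id has salary > 93.
Keep rows where that is true.

5 | Sales ; 8 | Research ; 10 | Legal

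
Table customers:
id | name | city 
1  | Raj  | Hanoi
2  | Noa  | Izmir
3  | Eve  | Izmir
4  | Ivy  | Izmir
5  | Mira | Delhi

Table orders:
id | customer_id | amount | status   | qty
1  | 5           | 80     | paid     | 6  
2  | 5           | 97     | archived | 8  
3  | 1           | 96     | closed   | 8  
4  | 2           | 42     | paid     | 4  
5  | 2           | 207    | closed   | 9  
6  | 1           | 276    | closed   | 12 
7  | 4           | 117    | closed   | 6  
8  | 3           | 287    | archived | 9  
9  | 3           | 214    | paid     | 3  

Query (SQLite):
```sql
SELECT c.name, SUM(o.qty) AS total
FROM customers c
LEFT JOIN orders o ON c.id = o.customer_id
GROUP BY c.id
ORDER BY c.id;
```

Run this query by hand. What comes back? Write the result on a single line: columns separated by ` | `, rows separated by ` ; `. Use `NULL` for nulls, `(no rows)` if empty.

LEFT JOIN keeps every customers row; unmatched ones get NULL for orders columns.
Group by customers.id and compute SUM(o.qty). SUM over an all-NULL group is NULL.
  1: ids {3, 6} → SUM(o.qty)=20
  2: ids {4, 5} → SUM(o.qty)=13
  3: ids {8, 9} → SUM(o.qty)=12
  4: ids {7} → SUM(o.qty)=6
  5: ids {1, 2} → SUM(o.qty)=14

Raj | 20 ; Noa | 13 ; Eve | 12 ; Ivy | 6 ; Mira | 14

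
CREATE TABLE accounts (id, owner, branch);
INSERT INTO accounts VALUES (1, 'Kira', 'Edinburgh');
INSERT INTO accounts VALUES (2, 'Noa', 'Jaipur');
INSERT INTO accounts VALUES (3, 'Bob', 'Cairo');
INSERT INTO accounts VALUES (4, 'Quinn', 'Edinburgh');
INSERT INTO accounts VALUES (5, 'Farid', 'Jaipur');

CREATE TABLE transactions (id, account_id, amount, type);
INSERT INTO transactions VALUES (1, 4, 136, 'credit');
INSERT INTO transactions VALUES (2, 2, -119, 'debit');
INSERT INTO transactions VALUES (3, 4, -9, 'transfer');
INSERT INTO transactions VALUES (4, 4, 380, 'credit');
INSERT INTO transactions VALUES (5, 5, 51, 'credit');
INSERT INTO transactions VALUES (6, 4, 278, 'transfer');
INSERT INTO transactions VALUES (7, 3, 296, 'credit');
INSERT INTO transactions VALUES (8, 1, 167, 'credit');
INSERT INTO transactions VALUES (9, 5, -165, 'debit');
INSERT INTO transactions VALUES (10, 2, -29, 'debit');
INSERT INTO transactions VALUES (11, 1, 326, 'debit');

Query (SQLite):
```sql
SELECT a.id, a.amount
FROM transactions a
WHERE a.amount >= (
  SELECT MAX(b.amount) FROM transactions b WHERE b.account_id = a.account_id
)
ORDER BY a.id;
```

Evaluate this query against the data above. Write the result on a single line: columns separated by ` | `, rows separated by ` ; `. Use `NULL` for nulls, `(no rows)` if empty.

4 | 380 ; 5 | 51 ; 7 | 296 ; 10 | -29 ; 11 | 326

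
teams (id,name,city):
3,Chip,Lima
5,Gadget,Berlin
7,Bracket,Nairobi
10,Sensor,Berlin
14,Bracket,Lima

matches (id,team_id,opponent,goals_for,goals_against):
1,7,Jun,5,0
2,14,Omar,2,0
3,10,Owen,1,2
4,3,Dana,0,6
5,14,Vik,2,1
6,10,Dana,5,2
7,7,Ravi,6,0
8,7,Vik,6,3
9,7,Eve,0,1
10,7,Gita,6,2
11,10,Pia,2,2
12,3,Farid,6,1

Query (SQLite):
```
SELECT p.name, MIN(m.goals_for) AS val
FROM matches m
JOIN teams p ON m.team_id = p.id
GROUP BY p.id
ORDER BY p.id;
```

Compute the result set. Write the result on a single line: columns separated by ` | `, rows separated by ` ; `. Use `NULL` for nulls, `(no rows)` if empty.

Join each matches row to its teams via team_id.
Group joined rows by teams.id; compute MIN(m.goals_for) per group.
  3: ids {4, 12} → MIN(m.goals_for)=0
  7: ids {1, 7, 8, 9, 10} → MIN(m.goals_for)=0
  10: ids {3, 6, 11} → MIN(m.goals_for)=1
  14: ids {2, 5} → MIN(m.goals_for)=2

Chip | 0 ; Bracket | 0 ; Sensor | 1 ; Bracket | 2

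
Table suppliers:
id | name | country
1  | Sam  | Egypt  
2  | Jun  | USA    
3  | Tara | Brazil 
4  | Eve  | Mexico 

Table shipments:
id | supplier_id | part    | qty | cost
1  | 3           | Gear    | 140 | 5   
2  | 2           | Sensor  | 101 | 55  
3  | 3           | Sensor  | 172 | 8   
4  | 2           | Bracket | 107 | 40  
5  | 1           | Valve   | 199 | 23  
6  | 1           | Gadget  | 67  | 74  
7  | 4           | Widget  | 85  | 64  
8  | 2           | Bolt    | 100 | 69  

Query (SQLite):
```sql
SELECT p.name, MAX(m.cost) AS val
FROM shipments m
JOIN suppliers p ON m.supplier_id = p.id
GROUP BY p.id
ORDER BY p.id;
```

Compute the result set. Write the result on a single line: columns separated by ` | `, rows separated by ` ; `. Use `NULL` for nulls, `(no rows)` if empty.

Join each shipments row to its suppliers via supplier_id.
Group joined rows by suppliers.id; compute MAX(m.cost) per group.
  1: ids {5, 6} → MAX(m.cost)=74
  2: ids {2, 4, 8} → MAX(m.cost)=69
  3: ids {1, 3} → MAX(m.cost)=8
  4: ids {7} → MAX(m.cost)=64

Sam | 74 ; Jun | 69 ; Tara | 8 ; Eve | 64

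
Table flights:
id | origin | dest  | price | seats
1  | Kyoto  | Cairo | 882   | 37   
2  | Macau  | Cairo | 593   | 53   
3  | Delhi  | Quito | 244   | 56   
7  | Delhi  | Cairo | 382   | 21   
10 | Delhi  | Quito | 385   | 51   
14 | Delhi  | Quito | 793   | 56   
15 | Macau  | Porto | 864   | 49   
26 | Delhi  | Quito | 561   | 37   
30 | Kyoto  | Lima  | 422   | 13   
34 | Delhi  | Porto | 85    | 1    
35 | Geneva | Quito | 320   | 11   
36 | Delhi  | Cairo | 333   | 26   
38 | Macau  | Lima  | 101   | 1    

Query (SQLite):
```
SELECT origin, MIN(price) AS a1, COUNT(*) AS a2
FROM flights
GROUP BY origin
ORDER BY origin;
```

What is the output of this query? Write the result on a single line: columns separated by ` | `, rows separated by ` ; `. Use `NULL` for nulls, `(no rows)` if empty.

Delhi | 85 | 7 ; Geneva | 320 | 1 ; Kyoto | 422 | 2 ; Macau | 101 | 3

Group flights by origin.
Per group compute: MIN(price), COUNT(*).
  Delhi: ids {3, 7, 10, 14, 26, 34, 36} → MIN(price)=85, COUNT(*)=7
  Geneva: ids {35} → MIN(price)=320, COUNT(*)=1
  Kyoto: ids {1, 30} → MIN(price)=422, COUNT(*)=2
  Macau: ids {2, 15, 38} → MIN(price)=101, COUNT(*)=3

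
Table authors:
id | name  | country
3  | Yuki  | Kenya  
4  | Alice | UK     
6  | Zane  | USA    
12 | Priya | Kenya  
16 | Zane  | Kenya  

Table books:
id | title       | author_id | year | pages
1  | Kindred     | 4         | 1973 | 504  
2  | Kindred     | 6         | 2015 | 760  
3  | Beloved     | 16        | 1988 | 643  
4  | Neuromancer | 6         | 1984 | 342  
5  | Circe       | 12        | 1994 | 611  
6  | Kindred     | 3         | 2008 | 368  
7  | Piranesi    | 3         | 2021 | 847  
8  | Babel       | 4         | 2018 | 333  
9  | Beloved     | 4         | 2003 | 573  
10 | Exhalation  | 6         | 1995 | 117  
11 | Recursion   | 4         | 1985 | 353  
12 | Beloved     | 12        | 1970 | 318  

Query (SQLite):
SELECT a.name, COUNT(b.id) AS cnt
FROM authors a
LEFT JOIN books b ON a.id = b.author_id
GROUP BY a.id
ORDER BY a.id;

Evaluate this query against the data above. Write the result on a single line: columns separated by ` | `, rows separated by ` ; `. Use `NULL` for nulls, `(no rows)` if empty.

Yuki | 2 ; Alice | 4 ; Zane | 3 ; Priya | 2 ; Zane | 1

LEFT JOIN keeps every authors row; unmatched ones get NULL for books columns.
Group by authors.id and compute COUNT(b.id). COUNT(col) of an all-NULL group is 0.
  3: ids {6, 7} → COUNT(b.id)=2
  4: ids {1, 8, 9, 11} → COUNT(b.id)=4
  6: ids {2, 4, 10} → COUNT(b.id)=3
  12: ids {5, 12} → COUNT(b.id)=2
  16: ids {3} → COUNT(b.id)=1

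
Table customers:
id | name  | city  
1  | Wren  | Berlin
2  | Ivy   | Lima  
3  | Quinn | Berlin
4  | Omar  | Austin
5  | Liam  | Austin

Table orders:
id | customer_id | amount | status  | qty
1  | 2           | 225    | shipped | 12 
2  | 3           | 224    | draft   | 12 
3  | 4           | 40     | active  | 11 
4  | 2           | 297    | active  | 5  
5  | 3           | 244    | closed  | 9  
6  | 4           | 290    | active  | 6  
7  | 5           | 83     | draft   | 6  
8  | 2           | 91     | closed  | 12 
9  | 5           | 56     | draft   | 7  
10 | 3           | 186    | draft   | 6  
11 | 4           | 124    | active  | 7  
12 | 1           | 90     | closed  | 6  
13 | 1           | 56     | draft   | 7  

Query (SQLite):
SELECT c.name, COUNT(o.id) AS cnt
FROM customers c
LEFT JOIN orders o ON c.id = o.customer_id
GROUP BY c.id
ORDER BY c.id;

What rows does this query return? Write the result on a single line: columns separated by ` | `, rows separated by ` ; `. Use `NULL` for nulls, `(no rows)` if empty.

LEFT JOIN keeps every customers row; unmatched ones get NULL for orders columns.
Group by customers.id and compute COUNT(o.id). COUNT(col) of an all-NULL group is 0.
  1: ids {12, 13} → COUNT(o.id)=2
  2: ids {1, 4, 8} → COUNT(o.id)=3
  3: ids {2, 5, 10} → COUNT(o.id)=3
  4: ids {3, 6, 11} → COUNT(o.id)=3
  5: ids {7, 9} → COUNT(o.id)=2

Wren | 2 ; Ivy | 3 ; Quinn | 3 ; Omar | 3 ; Liam | 2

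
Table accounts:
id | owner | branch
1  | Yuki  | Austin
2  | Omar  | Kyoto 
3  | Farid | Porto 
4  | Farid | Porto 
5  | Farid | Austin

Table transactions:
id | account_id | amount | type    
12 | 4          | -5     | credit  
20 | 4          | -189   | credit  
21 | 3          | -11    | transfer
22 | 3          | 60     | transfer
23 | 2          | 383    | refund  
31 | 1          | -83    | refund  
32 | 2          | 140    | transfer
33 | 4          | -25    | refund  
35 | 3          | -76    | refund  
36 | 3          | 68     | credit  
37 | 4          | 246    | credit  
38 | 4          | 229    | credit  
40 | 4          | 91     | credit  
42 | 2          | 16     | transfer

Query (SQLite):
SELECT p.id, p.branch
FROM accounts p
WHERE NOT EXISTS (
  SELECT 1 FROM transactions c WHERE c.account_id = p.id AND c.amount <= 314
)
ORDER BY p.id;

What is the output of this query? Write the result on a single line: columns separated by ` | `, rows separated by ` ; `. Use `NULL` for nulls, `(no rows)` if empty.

5 | Austin

For each accounts row, check whether any transactions with matching account_id has amount <= 314.
Keep rows where that is false.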